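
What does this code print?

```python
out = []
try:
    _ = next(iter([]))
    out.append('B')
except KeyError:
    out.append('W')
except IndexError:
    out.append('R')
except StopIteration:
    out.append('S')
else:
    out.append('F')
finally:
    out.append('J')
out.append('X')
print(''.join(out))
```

Execution trace: 'S' (except StopIteration) → 'J' (finally) → 'X' (after the try/except). Output: SJX

Answer: SJX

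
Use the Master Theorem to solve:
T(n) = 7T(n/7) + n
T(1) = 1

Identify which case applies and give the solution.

a=7, b=7, f(n)=n. log_7(7) = 1. Since c=1 = 1, Case 2 applies: T(n) = Θ(n^log_b(a) · log n) = O(n log n).

Answer: O(n log n) - Case 2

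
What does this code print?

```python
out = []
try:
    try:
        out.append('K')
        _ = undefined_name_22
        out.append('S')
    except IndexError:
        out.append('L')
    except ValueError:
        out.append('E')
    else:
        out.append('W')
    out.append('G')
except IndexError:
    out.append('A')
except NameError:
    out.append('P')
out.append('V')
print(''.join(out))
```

Execution trace: 'K' (inner try body) → 'P' (except NameError) → 'V' (after the try/except). Output: KPV

Answer: KPV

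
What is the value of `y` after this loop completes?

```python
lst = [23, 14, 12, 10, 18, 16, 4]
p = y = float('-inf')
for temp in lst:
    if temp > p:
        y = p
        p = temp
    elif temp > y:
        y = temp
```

Second largest (with repeats) in [23, 14, 12, 10, 18, 16, 4]
`y` takes the values: -inf → 14 → 18

Answer: 18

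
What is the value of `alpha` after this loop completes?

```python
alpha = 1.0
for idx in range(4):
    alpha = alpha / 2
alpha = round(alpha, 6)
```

Halving LR 4 times: 1 / 2^4
`alpha` takes the values: 1.0 → 0.5 → 0.25 → 0.125 → 0.0625

Answer: 0.0625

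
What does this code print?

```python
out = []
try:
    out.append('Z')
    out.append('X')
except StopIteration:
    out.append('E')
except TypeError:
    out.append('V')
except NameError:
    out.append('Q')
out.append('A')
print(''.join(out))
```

Execution trace: 'Z' (try body) → 'X' (try body, no exception) → 'A' (after the try/except). Output: ZXA

Answer: ZXA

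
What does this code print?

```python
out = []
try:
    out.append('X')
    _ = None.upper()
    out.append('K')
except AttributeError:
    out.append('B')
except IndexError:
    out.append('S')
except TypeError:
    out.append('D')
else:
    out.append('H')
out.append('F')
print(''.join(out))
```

Execution trace: 'X' (try body) → 'B' (except AttributeError) → 'F' (after the try/except). Output: XBF

Answer: XBF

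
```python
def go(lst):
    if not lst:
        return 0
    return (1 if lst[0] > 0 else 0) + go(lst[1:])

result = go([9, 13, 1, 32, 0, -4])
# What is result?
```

Count of positive elements in [9, 13, 1, 32, 0, -4] = 4

Answer: 4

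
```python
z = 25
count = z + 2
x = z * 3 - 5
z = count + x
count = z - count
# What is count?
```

Trace:
`z = 25` → z = 25
`count = z + 2` → count = 27
`x = z * 3 - 5` → x = 70
`z = count + x` → z = 97
`count = z - count` → count = 70
So count = 70

Answer: 70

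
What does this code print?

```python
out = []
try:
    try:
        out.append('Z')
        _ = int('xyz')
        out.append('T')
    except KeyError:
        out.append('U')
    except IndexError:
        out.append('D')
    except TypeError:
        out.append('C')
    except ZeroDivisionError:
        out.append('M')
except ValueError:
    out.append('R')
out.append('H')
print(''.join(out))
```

Execution trace: 'Z' (try body) → 'R' (outer except ValueError) → 'H' (after the try/except). Output: ZRH

Answer: ZRH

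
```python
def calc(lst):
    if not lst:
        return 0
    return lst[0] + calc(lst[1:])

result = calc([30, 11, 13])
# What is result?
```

30 + 11 + 13 + 0 = 54

Answer: 54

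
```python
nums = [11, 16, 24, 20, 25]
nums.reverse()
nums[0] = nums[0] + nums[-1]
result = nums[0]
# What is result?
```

Trace:
`nums = [11, 16, 24, 20, 25]` → nums = [11, 16, 24, 20, 25]
`nums.reverse()` → nums = [25, 20, 24, 16, 11]
`nums[0] = nums[0] + nums[-1]` → nums = [36, 20, 24, 16, 11]
`result = nums[0]` → result = 36
So result = 36

Answer: 36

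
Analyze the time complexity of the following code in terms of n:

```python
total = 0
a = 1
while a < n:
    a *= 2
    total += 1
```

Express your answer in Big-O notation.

Each loop level contributes: log n. Multiplying the contributions gives O(log n).

Answer: O(log n)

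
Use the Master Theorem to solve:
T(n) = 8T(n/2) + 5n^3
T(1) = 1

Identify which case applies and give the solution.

a=8, b=2, f(n)=5n^3. log_2(8) = 3. Since c=3 = 3, Case 2 applies: T(n) = Θ(n^log_b(a) · log n) = O(n^3 log n).

Answer: O(n^3 log n) - Case 2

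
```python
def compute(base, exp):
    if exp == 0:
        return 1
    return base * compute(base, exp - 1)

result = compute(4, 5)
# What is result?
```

compute(4, 5) = 4 * 4 * 4 * 4 * 4 = 1024

Answer: 1024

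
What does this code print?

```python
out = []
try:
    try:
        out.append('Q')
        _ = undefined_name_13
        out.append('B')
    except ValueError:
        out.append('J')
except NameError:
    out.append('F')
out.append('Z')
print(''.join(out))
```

Execution trace: 'Q' (try body) → 'F' (outer except NameError) → 'Z' (after the try/except). Output: QFZ

Answer: QFZ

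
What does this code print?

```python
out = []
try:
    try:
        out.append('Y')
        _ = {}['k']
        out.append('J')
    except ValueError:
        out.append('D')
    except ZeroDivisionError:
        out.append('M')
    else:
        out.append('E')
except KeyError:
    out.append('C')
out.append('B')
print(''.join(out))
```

Execution trace: 'Y' (try body) → 'C' (outer except KeyError) → 'B' (after the try/except). Output: YCB

Answer: YCB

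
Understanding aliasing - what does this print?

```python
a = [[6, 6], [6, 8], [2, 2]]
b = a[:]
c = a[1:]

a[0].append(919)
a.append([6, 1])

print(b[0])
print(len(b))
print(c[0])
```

Key concept: slice with nested mutation.
Step by step:
`a = [[6, 6], [6, 8], [2, 2]]` → a = [[6, 6], [6, 8], [2, 2]]
`b = a[:]` → b = [[6, 6], [6, 8], [2, 2]]
`c = a[1:]` → c = [[6, 8], [2, 2]]
`a[0].append(919)` → a = [[6, 6, 919], [6, 8], [2, 2]]; b = [[6, 6, 919], [6, 8], [2, 2]]
`a.append([6, 1])` → a = [[6, 6, 919], [6, 8], [2, 2], [6, 1]]
`print(b[0])` → prints [6, 6, 919]
`print(len(b))` → prints 3
`print(c[0])` → prints [6, 8]

Answer:
[6, 6, 919]
3
[6, 8]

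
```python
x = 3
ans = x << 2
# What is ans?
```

Trace:
`x = 3` → x = 3
`ans = x << 2` → ans = 12
So ans = 12

Answer: 12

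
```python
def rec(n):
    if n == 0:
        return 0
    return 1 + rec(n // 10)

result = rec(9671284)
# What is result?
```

Count of digits of 9671284: 7

Answer: 7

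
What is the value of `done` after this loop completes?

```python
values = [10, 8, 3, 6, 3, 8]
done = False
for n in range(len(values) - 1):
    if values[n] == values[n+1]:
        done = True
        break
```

Check consecutive duplicates in [10, 8, 3, 6, 3, 8]
`done` takes the values: False

Answer: False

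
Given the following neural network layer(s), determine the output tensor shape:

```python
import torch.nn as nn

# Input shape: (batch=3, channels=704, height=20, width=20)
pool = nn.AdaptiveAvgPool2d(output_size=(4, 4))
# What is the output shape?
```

Input: (3, 704, 20, 20) -> Output: (3, 704, 4, 4)

Answer: (3, 704, 4, 4)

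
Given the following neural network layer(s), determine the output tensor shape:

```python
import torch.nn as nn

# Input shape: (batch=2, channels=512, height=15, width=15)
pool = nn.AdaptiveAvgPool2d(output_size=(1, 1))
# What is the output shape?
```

Input: (2, 512, 15, 15) -> Output: (2, 512, 1, 1)

Answer: (2, 512, 1, 1)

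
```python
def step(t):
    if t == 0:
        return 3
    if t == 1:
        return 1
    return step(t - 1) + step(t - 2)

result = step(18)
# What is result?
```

Build up from base cases: step(0)=3, step(1)=1, step(2)=4, step(3)=5, step(4)=9, step(5)=14, step(6)=23, ..., step(18)=7375

Answer: 7375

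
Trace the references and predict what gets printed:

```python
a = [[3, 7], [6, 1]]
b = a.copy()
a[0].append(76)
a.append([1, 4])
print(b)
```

Key concept: shallow copy with nested lists.
Step by step:
`a = [[3, 7], [6, 1]]` → a = [[3, 7], [6, 1]]
`b = a.copy()` → b = [[3, 7], [6, 1]]
`a[0].append(76)` → a = [[3, 7, 76], [6, 1]]; b = [[3, 7, 76], [6, 1]]
`a.append([1, 4])` → a = [[3, 7, 76], [6, 1], [1, 4]]
`print(b)` → prints [[3, 7, 76], [6, 1]]

Answer: [[3, 7, 76], [6, 1]]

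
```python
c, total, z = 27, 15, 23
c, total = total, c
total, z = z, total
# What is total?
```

Trace:
`c, total, z = 27, 15, 23` → c = 27; total = 15; z = 23
`c, total = total, c` → c = 15; total = 27
`total, z = z, total` → total = 23; z = 27
So total = 23

Answer: 23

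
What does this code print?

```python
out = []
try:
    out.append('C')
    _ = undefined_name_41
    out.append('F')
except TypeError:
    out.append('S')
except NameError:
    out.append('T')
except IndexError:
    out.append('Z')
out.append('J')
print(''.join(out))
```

Execution trace: 'C' (try body) → 'T' (except NameError) → 'J' (after the try/except). Output: CTJ

Answer: CTJ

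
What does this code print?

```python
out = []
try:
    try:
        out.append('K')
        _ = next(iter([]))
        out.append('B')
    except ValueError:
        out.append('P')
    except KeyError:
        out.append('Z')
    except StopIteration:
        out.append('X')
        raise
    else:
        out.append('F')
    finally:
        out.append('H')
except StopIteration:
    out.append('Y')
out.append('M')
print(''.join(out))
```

Execution trace: 'K' (inner try body) → 'X' (inner except StopIteration) → 'H' (inner finally) → 'Y' (outer except StopIteration) → 'M' (after the try/except). Output: KXHYM

Answer: KXHYM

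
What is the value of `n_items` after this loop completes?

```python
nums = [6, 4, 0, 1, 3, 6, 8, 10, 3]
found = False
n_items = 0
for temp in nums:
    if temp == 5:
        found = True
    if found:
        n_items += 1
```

Count elements after first 5 in [6, 4, 0, 1, 3, 6, 8, 10, 3]
`n_items` takes the values: 0

Answer: 0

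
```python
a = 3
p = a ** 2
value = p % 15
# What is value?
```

Trace:
`a = 3` → a = 3
`p = a ** 2` → p = 9
`value = p % 15` → value = 9
So value = 9

Answer: 9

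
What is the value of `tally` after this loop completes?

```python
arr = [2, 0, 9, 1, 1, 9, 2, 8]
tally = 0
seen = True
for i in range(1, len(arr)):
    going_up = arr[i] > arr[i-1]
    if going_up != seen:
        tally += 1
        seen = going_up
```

Count direction changes in [2, 0, 9, 1, 1, 9, 2, 8]
`tally` takes the values: 0 → 1 → 2 → 3 → 4 → 5 → 6

Answer: 6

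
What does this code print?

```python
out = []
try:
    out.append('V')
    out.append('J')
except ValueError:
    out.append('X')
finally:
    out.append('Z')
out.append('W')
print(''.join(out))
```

Execution trace: 'V' (try body) → 'J' (try body, no exception) → 'Z' (finally) → 'W' (after the try/except). Output: VJZW

Answer: VJZW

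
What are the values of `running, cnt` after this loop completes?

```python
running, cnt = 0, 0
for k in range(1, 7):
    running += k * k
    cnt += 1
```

Sum of squares and count
`running, cnt` takes the values: (0, 0) → (1, 0) → (1, 1) → (5, 1) → (5, 2) → (14, 2) → (14, 3) → (30, 3) → (30, 4) → (55, 4) → (55, 5) → (91, 5) → (91, 6)

Answer: 91, 6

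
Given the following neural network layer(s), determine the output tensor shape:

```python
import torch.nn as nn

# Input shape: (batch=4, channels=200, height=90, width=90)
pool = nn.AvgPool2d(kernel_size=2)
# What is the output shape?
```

Input: (4, 200, 90, 90) -> Output: (4, 200, 45, 45)

Answer: (4, 200, 45, 45)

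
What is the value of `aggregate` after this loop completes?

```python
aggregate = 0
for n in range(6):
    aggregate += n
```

Sum of 0 to 5 = 15
`aggregate` takes the values: 0 → 1 → 3 → 6 → 10 → 15

Answer: 15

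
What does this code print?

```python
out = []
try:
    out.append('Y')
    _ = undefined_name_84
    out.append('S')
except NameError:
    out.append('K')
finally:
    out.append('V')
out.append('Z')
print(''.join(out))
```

Execution trace: 'Y' (try body) → 'K' (except NameError) → 'V' (finally) → 'Z' (after the try/except). Output: YKVZ

Answer: YKVZ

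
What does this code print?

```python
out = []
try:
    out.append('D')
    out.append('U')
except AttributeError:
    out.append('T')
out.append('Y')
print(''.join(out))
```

Execution trace: 'D' (try body) → 'U' (try body, no exception) → 'Y' (after the try/except). Output: DUY

Answer: DUY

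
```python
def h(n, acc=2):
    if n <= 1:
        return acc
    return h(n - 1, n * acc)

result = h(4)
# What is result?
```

Accumulator trace (n, acc): (4, 2) -> (3, 8) -> (2, 24) -> (1, 48) -> return 48

Answer: 48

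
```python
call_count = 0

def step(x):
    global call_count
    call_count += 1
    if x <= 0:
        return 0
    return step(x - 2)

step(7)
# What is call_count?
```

Linear recursion stepping by 2: 5 calls from x=7 down to ≤0.

Answer: 5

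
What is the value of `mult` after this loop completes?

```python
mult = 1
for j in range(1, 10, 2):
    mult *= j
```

Product of 1, 3, 5, ... up to 9
`mult` takes the values: 1 → 3 → 15 → 105 → 945

Answer: 945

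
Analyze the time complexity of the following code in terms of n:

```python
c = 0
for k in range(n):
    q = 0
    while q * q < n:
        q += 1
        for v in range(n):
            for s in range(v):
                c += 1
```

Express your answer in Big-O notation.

Each loop level contributes: n × √n × n × n. Multiplying the contributions gives O(n^3√n).

Answer: O(n^3√n)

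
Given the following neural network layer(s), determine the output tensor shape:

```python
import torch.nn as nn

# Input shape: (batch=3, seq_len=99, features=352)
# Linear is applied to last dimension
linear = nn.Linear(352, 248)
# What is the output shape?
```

Input: (3, 99, 352) -> Output: (3, 99, 248)

Answer: (3, 99, 248)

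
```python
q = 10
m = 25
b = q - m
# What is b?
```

Trace:
`q = 10` → q = 10
`m = 25` → m = 25
`b = q - m` → b = -15
So b = -15

Answer: -15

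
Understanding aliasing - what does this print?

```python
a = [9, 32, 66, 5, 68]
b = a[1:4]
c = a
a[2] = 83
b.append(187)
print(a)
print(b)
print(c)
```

Key concept: slice vs alias.
Step by step:
`a = [9, 32, 66, 5, 68]` → a = [9, 32, 66, 5, 68]
`b = a[1:4]` → b = [32, 66, 5]
`c = a` → c = [9, 32, 66, 5, 68] (same object as a)
`a[2] = 83` → a = [9, 32, 83, 5, 68] (same object as c); c = [9, 32, 83, 5, 68] (same object as a)
`b.append(187)` → b = [32, 66, 5, 187]
`print(a)` → prints [9, 32, 83, 5, 68]
`print(b)` → prints [32, 66, 5, 187]
`print(c)` → prints [9, 32, 83, 5, 68]

Answer:
[9, 32, 83, 5, 68]
[32, 66, 5, 187]
[9, 32, 83, 5, 68]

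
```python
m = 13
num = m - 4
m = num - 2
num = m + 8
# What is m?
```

Trace:
`m = 13` → m = 13
`num = m - 4` → num = 9
`m = num - 2` → m = 7
`num = m + 8` → num = 15
So m = 7

Answer: 7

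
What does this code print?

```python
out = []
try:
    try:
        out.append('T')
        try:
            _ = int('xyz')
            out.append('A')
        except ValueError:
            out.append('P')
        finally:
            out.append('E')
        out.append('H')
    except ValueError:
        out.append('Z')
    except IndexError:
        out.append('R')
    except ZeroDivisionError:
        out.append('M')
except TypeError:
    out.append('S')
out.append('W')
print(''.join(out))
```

Execution trace: 'T' (try body) → 'P' (inner except ValueError) → 'E' (inner finally) → 'H' (try body, no exception) → 'W' (after the try/except). Output: TPEHW

Answer: TPEHW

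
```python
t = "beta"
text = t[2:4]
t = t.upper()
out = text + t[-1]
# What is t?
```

Trace:
`t = "beta"` → t = 'beta'
`text = t[2:4]` → text = 'ta'
`t = t.upper()` → t = 'BETA'
`out = text + t[-1]` → out = 'taA'
So t = 'BETA'

Answer: 'BETA'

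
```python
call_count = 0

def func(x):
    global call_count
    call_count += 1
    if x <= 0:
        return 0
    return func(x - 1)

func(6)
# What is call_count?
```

Linear recursion stepping by 1: 7 calls from x=6 down to ≤0.

Answer: 7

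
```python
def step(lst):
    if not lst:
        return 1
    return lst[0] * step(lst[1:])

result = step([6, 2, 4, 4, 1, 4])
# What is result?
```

Product over [6, 2, 4, 4, 1, 4] = 6 * 2 * 4 * 4 * 1 * 4 = 768

Answer: 768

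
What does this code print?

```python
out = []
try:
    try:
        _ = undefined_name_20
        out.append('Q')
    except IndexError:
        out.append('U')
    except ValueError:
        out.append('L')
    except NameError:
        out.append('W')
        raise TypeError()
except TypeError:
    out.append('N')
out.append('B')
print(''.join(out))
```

Execution trace: 'W' (except NameError) → 'N' (outer except TypeError) → 'B' (after the try/except). Output: WNB

Answer: WNB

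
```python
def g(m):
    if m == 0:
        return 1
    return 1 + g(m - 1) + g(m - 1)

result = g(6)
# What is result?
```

g(m) = 1 + 2·g(m-1), g(0)=1. Closed form: (1+1)·2^6 - 1 = 127.

Answer: 127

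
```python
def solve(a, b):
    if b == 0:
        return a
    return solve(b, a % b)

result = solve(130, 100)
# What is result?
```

solve(130, 100) -> solve(100, 30) -> solve(30, 10) -> solve(10, 0) -> 10

Answer: 10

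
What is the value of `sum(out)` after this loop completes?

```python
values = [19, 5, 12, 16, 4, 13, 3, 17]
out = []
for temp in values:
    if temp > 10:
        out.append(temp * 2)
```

Sum of doubled values > 10
`out` takes the values: [] → [38] → [38, 24] → [38, 24, 32] → [38, 24, 32, 26] → [38, 24, 32, 26, 34]
So `sum(out)` = 154

Answer: 154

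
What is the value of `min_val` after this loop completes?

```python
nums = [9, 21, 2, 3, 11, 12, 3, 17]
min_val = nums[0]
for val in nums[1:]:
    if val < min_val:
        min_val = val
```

Minimum of [9, 21, 2, 3, 11, 12, 3, 17]
`min_val` takes the values: 9 → 2

Answer: 2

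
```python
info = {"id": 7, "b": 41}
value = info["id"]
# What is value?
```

Trace:
`info = {"id": 7, "b": 41}` → info = {'id': 7, 'b': 41}
`value = info["id"]` → value = 7
So value = 7

Answer: 7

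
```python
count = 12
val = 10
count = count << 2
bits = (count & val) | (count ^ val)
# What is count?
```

Trace:
`count = 12` → count = 12
`val = 10` → val = 10
`count = count << 2` → count = 48
`bits = (count & val) | (count ^ val)` → bits = 58
So count = 48

Answer: 48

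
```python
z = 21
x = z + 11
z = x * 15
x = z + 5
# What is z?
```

Trace:
`z = 21` → z = 21
`x = z + 11` → x = 32
`z = x * 15` → z = 480
`x = z + 5` → x = 485
So z = 480

Answer: 480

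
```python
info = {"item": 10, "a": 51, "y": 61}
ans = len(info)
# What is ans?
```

Trace:
`info = {"item": 10, "a": 51, "y": 61}` → info = {'item': 10, 'a': 51, 'y': 61}
`ans = len(info)` → ans = 3
So ans = 3

Answer: 3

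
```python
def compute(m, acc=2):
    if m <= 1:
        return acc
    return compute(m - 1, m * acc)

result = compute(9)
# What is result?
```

Accumulator trace (n, acc): (9, 2) -> (8, 18) -> (7, 144) -> (6, 1008) -> (5, 6048) -> (4, 30240) -> (3, 120960) -> (2, 362880) -> (1, 725760) -> return 725760

Answer: 725760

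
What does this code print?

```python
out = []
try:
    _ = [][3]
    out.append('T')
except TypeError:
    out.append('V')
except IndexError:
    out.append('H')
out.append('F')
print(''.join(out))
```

Execution trace: 'H' (except IndexError) → 'F' (after the try/except). Output: HF

Answer: HF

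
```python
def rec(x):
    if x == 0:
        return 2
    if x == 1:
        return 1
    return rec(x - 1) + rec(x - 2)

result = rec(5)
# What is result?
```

Build up from base cases: rec(0)=2, rec(1)=1, rec(2)=3, rec(3)=4, rec(4)=7, rec(5)=11

Answer: 11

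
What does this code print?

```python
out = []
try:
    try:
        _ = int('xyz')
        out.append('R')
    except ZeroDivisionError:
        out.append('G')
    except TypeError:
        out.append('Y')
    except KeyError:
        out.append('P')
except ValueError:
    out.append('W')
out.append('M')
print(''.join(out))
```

Execution trace: 'W' (outer except ValueError) → 'M' (after the try/except). Output: WM

Answer: WM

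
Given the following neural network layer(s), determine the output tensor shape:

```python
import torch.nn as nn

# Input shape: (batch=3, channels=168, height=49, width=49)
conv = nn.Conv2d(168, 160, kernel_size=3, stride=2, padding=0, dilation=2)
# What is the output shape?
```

Input: (3, 168, 49, 49) -> Output: (3, 160, 23, 23)

Answer: (3, 160, 23, 23)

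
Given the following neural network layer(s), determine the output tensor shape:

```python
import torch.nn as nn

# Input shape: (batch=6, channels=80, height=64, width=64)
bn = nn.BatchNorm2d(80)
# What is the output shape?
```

Input: (6, 80, 64, 64) -> Output: (6, 80, 64, 64)

Answer: (6, 80, 64, 64)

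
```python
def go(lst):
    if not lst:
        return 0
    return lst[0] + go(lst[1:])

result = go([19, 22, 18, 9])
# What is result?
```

19 + 22 + 18 + 9 + 0 = 68

Answer: 68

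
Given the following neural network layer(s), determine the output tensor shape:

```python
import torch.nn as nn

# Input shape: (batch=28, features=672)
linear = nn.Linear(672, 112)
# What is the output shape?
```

Input: (28, 672) -> Output: (28, 112)

Answer: (28, 112)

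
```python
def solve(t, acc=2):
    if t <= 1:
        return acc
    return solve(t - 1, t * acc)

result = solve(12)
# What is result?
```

Accumulator trace (n, acc): (12, 2) -> (11, 24) -> (10, 264) -> (9, 2640) -> (8, 23760) -> (7, 190080) -> (6, 1330560) -> (5, 7983360) -> (4, 39916800) -> (3, 159667200) -> (2, 479001600) -> (1, 958003200) -> return 958003200

Answer: 958003200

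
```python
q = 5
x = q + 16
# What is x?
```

Trace:
`q = 5` → q = 5
`x = q + 16` → x = 21
So x = 21

Answer: 21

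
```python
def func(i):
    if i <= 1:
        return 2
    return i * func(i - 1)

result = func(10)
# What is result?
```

func(10) = 10 * 9 * 8 * 7 * 6 * 5 * 4 * 3 * 2 * 2 = 7257600

Answer: 7257600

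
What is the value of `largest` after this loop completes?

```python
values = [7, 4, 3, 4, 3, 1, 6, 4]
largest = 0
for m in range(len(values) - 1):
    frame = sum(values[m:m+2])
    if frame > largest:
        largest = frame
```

Max sum of 2-element window in [7, 4, 3, 4, 3, 1, 6, 4]
`largest` takes the values: 0 → 11

Answer: 11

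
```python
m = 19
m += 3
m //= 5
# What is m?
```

Trace:
`m = 19` → m = 19
`m += 3` → m = 22
`m //= 5` → m = 4
So m = 4

Answer: 4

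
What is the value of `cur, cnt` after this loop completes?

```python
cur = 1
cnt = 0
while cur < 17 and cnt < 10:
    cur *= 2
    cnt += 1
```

Double until >= 17 or 10 iterations
`cur, cnt` takes the values: (1, 0) → (2, 0) → (2, 1) → (4, 1) → (4, 2) → (8, 2) → (8, 3) → (16, 3) → (16, 4) → (32, 4) → (32, 5)

Answer: 32, 5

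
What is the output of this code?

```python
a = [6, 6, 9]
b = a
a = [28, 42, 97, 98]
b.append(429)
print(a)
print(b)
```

Key concept: rebinding vs mutation: a is rebound to a new list, b still points at the original.
Step by step:
`a = [6, 6, 9]` → a = [6, 6, 9]
`b = a` → b = [6, 6, 9] (same object as a)
`a = [28, 42, 97, 98]` → a = [28, 42, 97, 98]
`b.append(429)` → b = [6, 6, 9, 429]
`print(a)` → prints [28, 42, 97, 98]
`print(b)` → prints [6, 6, 9, 429]

Answer:
[28, 42, 97, 98]
[6, 6, 9, 429]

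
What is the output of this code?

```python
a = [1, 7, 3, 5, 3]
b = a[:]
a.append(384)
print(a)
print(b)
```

Key concept: slice [:] creates copy.
Step by step:
`a = [1, 7, 3, 5, 3]` → a = [1, 7, 3, 5, 3]
`b = a[:]` → b = [1, 7, 3, 5, 3]
`a.append(384)` → a = [1, 7, 3, 5, 3, 384]
`print(a)` → prints [1, 7, 3, 5, 3, 384]
`print(b)` → prints [1, 7, 3, 5, 3]

Answer:
[1, 7, 3, 5, 3, 384]
[1, 7, 3, 5, 3]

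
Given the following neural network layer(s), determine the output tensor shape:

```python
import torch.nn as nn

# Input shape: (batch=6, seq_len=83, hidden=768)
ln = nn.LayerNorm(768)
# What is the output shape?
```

Input: (6, 83, 768) -> Output: (6, 83, 768)

Answer: (6, 83, 768)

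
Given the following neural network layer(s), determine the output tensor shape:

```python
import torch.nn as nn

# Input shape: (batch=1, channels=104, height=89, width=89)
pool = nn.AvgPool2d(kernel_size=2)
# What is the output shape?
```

Input: (1, 104, 89, 89) -> Output: (1, 104, 44, 44)

Answer: (1, 104, 44, 44)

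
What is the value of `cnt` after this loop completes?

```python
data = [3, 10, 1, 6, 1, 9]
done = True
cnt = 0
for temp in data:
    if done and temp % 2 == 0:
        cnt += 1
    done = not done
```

Count even values at even positions
`cnt` takes the values: 0

Answer: 0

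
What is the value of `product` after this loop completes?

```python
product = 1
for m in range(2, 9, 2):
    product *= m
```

Product of even numbers 2 to 8
`product` takes the values: 1 → 2 → 8 → 48 → 384

Answer: 384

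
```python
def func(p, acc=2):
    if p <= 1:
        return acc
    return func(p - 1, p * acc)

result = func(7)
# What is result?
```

Accumulator trace (n, acc): (7, 2) -> (6, 14) -> (5, 84) -> (4, 420) -> (3, 1680) -> (2, 5040) -> (1, 10080) -> return 10080

Answer: 10080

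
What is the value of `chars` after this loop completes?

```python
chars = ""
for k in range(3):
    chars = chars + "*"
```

Repeat '*' 3 times
`chars` takes the values: "" → "*" → "**" → "***"

Answer: "***"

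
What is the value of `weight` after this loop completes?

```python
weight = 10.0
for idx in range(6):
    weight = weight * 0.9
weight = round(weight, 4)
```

Exponential decay: 10.0 * 0.9^6
`weight` takes the values: 10.0 → 9.0 → 8.1 → 7.29 → 6.561 → 5.9049 → 5.31441 → 5.3144

Answer: 5.3144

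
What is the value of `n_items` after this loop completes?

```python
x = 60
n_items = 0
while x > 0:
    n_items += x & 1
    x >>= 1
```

Count set bits in 60 (binary: 0b111100)
`n_items` takes the values: 0 → 1 → 2 → 3 → 4

Answer: 4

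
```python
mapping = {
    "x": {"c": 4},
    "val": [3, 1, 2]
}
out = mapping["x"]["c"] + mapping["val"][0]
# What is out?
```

Trace:
`mapping = { ...` → mapping = {'x': {'c': 4}, 'val': [3, 1, 2]}
`out = mapping["x"]["c"] + mapping["val"][0]` → out = 7
So out = 7

Answer: 7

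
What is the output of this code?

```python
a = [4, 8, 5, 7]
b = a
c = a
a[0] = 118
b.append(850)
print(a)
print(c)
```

Key concept: multiple aliases.
Step by step:
`a = [4, 8, 5, 7]` → a = [4, 8, 5, 7]
`b = a` → b = [4, 8, 5, 7] (same object as a)
`c = a` → c = [4, 8, 5, 7] (same object as a, b)
`a[0] = 118` → a = [118, 8, 5, 7] (same object as b, c); b = [118, 8, 5, 7] (same object as a, c); c = [118, 8, 5, 7] (same object as a, b)
`b.append(850)` → a = [118, 8, 5, 7, 850] (same object as b, c); b = [118, 8, 5, 7, 850] (same object as a, c); c = [118, 8, 5, 7, 850] (same object as a, b)
`print(a)` → prints [118, 8, 5, 7, 850]
`print(c)` → prints [118, 8, 5, 7, 850]

Answer:
[118, 8, 5, 7, 850]
[118, 8, 5, 7, 850]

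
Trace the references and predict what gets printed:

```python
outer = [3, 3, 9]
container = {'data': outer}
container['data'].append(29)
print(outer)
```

Key concept: dict holds reference to list.
Step by step:
`outer = [3, 3, 9]` → outer = [3, 3, 9]
`container = {'data': outer}` → container = {'data': [3, 3, 9]}
`container['data'].append(29)` → outer = [3, 3, 9, 29]; container = {'data': [3, 3, 9, 29]}
`print(outer)` → prints [3, 3, 9, 29]

Answer: [3, 3, 9, 29]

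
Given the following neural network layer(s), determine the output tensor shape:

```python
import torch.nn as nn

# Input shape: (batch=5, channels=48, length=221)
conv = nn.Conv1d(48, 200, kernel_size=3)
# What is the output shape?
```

Input: (5, 48, 221) -> Output: (5, 200, 219)

Answer: (5, 200, 219)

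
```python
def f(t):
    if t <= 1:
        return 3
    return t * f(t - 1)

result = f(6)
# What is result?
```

f(6) = 6 * 5 * 4 * 3 * 2 * 3 = 2160

Answer: 2160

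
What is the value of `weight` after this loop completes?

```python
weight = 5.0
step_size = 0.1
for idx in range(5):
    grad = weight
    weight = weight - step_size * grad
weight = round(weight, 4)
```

Gradient descent: w = 5.0 * (1 - 0.1)^5
`weight` takes the values: 5.0 → 4.5 → 4.05 → 3.645 → 3.2805 → 2.95245 → 2.9524

Answer: 2.9524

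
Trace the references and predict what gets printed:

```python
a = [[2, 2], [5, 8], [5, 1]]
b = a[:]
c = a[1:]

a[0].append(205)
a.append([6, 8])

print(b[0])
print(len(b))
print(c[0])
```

Key concept: slice with nested mutation.
Step by step:
`a = [[2, 2], [5, 8], [5, 1]]` → a = [[2, 2], [5, 8], [5, 1]]
`b = a[:]` → b = [[2, 2], [5, 8], [5, 1]]
`c = a[1:]` → c = [[5, 8], [5, 1]]
`a[0].append(205)` → a = [[2, 2, 205], [5, 8], [5, 1]]; b = [[2, 2, 205], [5, 8], [5, 1]]
`a.append([6, 8])` → a = [[2, 2, 205], [5, 8], [5, 1], [6, 8]]
`print(b[0])` → prints [2, 2, 205]
`print(len(b))` → prints 3
`print(c[0])` → prints [5, 8]

Answer:
[2, 2, 205]
3
[5, 8]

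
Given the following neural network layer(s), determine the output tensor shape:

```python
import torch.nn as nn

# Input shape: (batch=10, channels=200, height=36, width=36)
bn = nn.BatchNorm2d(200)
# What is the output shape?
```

Input: (10, 200, 36, 36) -> Output: (10, 200, 36, 36)

Answer: (10, 200, 36, 36)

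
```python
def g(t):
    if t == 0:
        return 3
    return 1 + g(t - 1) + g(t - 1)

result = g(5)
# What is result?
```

g(t) = 1 + 2·g(t-1), g(0)=3. Closed form: (3+1)·2^5 - 1 = 127.

Answer: 127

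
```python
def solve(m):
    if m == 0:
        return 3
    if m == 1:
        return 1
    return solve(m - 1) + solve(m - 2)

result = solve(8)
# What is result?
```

Build up from base cases: solve(0)=3, solve(1)=1, solve(2)=4, solve(3)=5, solve(4)=9, solve(5)=14, solve(6)=23, ..., solve(8)=60

Answer: 60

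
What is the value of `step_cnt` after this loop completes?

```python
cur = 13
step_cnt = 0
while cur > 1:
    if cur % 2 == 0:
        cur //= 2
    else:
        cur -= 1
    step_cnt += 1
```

Steps to reduce 13 to 1
`step_cnt` takes the values: 0 → 1 → 2 → 3 → 4 → 5

Answer: 5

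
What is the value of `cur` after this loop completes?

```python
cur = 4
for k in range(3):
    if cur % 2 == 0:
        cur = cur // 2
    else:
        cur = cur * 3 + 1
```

Collatz-style transformation from 4
`cur` takes the values: 4 → 2 → 1 → 4

Answer: 4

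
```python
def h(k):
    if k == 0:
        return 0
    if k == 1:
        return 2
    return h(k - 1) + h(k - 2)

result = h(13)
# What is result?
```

Build up from base cases: h(0)=0, h(1)=2, h(2)=2, h(3)=4, h(4)=6, h(5)=10, h(6)=16, ..., h(13)=466

Answer: 466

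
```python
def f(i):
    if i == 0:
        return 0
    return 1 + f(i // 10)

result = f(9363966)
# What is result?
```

Count of digits of 9363966: 7

Answer: 7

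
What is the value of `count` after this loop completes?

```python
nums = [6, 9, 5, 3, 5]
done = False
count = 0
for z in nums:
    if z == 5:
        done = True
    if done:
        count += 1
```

Count elements after first 5 in [6, 9, 5, 3, 5]
`count` takes the values: 0 → 1 → 2 → 3

Answer: 3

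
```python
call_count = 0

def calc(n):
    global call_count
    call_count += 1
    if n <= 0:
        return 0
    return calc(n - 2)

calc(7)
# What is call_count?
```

Linear recursion stepping by 2: 5 calls from n=7 down to ≤0.

Answer: 5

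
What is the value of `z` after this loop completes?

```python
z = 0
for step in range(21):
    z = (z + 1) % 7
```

Increment mod 7, 21 times = 0
`z` takes the values: 0 → 1 → 2 → 3 → 4 → 5 → 6 → 0 → 1 → 2 → 3 → 4 → 5 → 6 → 0 → 1 → 2 → 3 → 4 → 5 → 6 → 0

Answer: 0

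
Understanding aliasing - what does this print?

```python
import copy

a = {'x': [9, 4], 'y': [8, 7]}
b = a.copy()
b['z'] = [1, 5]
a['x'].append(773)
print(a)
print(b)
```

Key concept: shallow copy of dict with mutable values.
Step by step:
`a = {'x': [9, 4], 'y': [8, 7]}` → a = {'x': [9, 4], 'y': [8, 7]}
`b = a.copy()` → b = {'x': [9, 4], 'y': [8, 7]}
`b['z'] = [1, 5]` → b = {'x': [9, 4], 'y': [8, 7], 'z': [1, 5]}
`a['x'].append(773)` → a = {'x': [9, 4, 773], 'y': [8, 7]}; b = {'x': [9, 4, 773], 'y': [8, 7], 'z': [1, 5]}
`print(a)` → prints {'x': [9, 4, 773], 'y': [8, 7]}
`print(b)` → prints {'x': [9, 4, 773], 'y': [8, 7], 'z': [1, 5]}

Answer:
{'x': [9, 4, 773], 'y': [8, 7]}
{'x': [9, 4, 773], 'y': [8, 7], 'z': [1, 5]}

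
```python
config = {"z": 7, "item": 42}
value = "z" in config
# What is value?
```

Trace:
`config = {"z": 7, "item": 42}` → config = {'z': 7, 'item': 42}
`value = "z" in config` → value = True
So value = True

Answer: True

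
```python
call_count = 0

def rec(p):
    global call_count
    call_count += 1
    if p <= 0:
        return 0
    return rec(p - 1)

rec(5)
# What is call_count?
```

Linear recursion stepping by 1: 6 calls from p=5 down to ≤0.

Answer: 6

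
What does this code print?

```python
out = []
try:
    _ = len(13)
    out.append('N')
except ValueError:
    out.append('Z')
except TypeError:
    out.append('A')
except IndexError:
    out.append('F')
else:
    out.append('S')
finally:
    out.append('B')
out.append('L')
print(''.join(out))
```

Execution trace: 'A' (except TypeError) → 'B' (finally) → 'L' (after the try/except). Output: ABL

Answer: ABL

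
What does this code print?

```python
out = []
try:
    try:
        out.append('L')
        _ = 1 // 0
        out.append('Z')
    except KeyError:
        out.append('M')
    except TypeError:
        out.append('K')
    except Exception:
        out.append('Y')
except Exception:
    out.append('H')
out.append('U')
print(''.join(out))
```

Execution trace: 'L' (inner try body) → 'Y' (inner except Exception) → 'U' (after the try/except). Output: LYU

Answer: LYU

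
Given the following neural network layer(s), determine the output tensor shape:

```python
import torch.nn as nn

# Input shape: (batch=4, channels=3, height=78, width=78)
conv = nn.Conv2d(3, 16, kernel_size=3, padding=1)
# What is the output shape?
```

Input: (4, 3, 78, 78) -> Output: (4, 16, 78, 78)

Answer: (4, 16, 78, 78)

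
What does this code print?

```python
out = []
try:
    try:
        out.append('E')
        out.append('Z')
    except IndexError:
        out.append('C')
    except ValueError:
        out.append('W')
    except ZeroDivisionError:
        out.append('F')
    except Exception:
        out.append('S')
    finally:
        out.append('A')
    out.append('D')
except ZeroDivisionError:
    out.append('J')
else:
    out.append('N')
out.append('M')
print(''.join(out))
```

Execution trace: 'E' (inner try body) → 'Z' (inner try body, no exception) → 'A' (inner finally) → 'D' (try body, no exception) → 'N' (else) → 'M' (after the try/except). Output: EZADNM

Answer: EZADNM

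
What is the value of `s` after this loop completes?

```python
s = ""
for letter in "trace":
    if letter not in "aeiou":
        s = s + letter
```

Remove vowels from 'trace'
`s` takes the values: "" → "t" → "tr" → "trc"

Answer: "trc"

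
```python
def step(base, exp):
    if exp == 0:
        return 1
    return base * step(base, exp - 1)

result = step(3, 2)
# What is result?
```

step(3, 2) = 3 * 3 = 9

Answer: 9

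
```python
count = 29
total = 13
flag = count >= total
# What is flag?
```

Trace:
`count = 29` → count = 29
`total = 13` → total = 13
`flag = count >= total` → flag = True
So flag = True

Answer: True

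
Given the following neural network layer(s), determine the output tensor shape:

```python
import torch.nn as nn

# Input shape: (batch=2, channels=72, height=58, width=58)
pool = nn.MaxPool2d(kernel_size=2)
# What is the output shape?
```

Input: (2, 72, 58, 58) -> Output: (2, 72, 29, 29)

Answer: (2, 72, 29, 29)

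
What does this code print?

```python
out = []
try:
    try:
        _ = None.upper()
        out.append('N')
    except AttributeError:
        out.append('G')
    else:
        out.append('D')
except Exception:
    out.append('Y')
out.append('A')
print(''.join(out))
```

Execution trace: 'G' (inner except AttributeError) → 'A' (after the try/except). Output: GA

Answer: GA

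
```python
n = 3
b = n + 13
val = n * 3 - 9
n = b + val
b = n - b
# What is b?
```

Trace:
`n = 3` → n = 3
`b = n + 13` → b = 16
`val = n * 3 - 9` → val = 0
`n = b + val` → n = 16
`b = n - b` → b = 0
So b = 0

Answer: 0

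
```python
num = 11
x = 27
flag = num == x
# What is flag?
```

Trace:
`num = 11` → num = 11
`x = 27` → x = 27
`flag = num == x` → flag = False
So flag = False

Answer: False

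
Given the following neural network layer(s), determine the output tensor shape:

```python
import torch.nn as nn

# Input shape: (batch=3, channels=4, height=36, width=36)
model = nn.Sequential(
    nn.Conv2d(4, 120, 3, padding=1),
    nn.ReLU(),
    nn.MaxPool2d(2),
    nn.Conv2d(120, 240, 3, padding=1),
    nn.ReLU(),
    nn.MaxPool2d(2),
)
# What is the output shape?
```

Input: (3, 4, 36, 36) -> after first Conv2d: (3, 120, 36, 36) -> after first MaxPool2d: (3, 120, 18, 18) -> after second Conv2d: (3, 240, 18, 18) -> Output: (3, 240, 9, 9)

Answer: (3, 240, 9, 9)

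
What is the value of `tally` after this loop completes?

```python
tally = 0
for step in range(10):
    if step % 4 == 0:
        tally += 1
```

Count numbers divisible by 4 in range(10)
`tally` takes the values: 0 → 1 → 2 → 3

Answer: 3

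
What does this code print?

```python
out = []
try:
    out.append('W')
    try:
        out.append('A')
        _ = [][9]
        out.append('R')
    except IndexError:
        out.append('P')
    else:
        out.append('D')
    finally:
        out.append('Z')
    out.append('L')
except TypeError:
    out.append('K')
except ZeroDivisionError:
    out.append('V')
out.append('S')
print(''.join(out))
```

Execution trace: 'W' (try body) → 'A' (inner try body) → 'P' (inner except IndexError) → 'Z' (inner finally) → 'L' (try body, no exception) → 'S' (after the try/except). Output: WAPZLS

Answer: WAPZLS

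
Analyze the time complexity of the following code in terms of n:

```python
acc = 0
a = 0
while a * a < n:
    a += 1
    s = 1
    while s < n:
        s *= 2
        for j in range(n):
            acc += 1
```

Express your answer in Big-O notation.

Each loop level contributes: √n × log n × n. Multiplying the contributions gives O(n√n log n).

Answer: O(n√n log n)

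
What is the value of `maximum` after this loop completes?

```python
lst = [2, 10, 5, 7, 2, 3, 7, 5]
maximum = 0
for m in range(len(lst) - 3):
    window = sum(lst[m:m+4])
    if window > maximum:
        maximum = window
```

Max sum of 4-element window in [2, 10, 5, 7, 2, 3, 7, 5]
`maximum` takes the values: 0 → 24

Answer: 24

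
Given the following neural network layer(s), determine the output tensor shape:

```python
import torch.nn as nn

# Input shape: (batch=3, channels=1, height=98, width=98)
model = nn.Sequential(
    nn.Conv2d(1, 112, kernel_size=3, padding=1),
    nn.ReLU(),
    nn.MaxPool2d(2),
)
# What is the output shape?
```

Input: (3, 1, 98, 98) -> after Conv2d: (3, 112, 98, 98) -> after ReLU: (3, 112, 98, 98) -> Output: (3, 112, 49, 49)

Answer: (3, 112, 49, 49)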